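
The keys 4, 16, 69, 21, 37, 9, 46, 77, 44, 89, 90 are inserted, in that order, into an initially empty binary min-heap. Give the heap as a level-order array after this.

Insert 4:
  append 4 at index 0 → [4] (no swap needed)
Insert 16:
  append 16 at index 1 → [4, 16] (no swap needed)
Insert 69:
  append 69 at index 2 → [4, 16, 69] (no swap needed)
Insert 21:
  append 21 at index 3 → [4, 16, 69, 21] (no swap needed)
Insert 37:
  append 37 at index 4 → [4, 16, 69, 21, 37] (no swap needed)
Insert 9:
  append 9 at index 5 → [4, 16, 69, 21, 37, 9]
  9 < parent 69 at index 2, swap → [4, 16, 9, 21, 37, 69]
Insert 46:
  append 46 at index 6 → [4, 16, 9, 21, 37, 69, 46] (no swap needed)
Insert 77:
  append 77 at index 7 → [4, 16, 9, 21, 37, 69, 46, 77] (no swap needed)
Insert 44:
  append 44 at index 8 → [4, 16, 9, 21, 37, 69, 46, 77, 44] (no swap needed)
Insert 89:
  append 89 at index 9 → [4, 16, 9, 21, 37, 69, 46, 77, 44, 89] (no swap needed)
Insert 90:
  append 90 at index 10 → [4, 16, 9, 21, 37, 69, 46, 77, 44, 89, 90] (no swap needed)

[4, 16, 9, 21, 37, 69, 46, 77, 44, 89, 90]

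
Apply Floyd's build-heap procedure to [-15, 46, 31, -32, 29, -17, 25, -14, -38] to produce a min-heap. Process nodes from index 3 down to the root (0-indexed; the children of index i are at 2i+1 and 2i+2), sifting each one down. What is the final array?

[-38, -32, -17, -15, 29, 31, 25, -14, 46]

sift down from index 3:
  -32 vs smaller child -38 at index 8, swap → [-15, 46, 31, -38, 29, -17, 25, -14, -32]
sift down from index 2:
  31 vs smaller child -17 at index 5, swap → [-15, 46, -17, -38, 29, 31, 25, -14, -32]
sift down from index 1:
  46 vs smaller child -38 at index 3, swap → [-15, -38, -17, 46, 29, 31, 25, -14, -32]
  46 vs smaller child -32 at index 8, swap → [-15, -38, -17, -32, 29, 31, 25, -14, 46]
sift down from index 0:
  -15 vs smaller child -38 at index 1, swap → [-38, -15, -17, -32, 29, 31, 25, -14, 46]
  -15 vs smaller child -32 at index 3, swap → [-38, -32, -17, -15, 29, 31, 25, -14, 46]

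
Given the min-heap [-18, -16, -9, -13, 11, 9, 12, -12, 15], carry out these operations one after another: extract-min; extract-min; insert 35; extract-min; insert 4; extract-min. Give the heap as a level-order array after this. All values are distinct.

[-9, 4, 9, 11, 35, 15, 12]

extract-min → returns -18:
  remove root -18; move last element 15 to root → [15, -16, -9, -13, 11, 9, 12, -12]
  15 vs smaller child -16 at index 1, swap → [-16, 15, -9, -13, 11, 9, 12, -12]
  15 vs smaller child -13 at index 3, swap → [-16, -13, -9, 15, 11, 9, 12, -12]
  15 vs only child -12 at index 7, swap → [-16, -13, -9, -12, 11, 9, 12, 15]
extract-min → returns -16:
  remove root -16; move last element 15 to root → [15, -13, -9, -12, 11, 9, 12]
  15 vs smaller child -13 at index 1, swap → [-13, 15, -9, -12, 11, 9, 12]
  15 vs smaller child -12 at index 3, swap → [-13, -12, -9, 15, 11, 9, 12]
insert 35:
  append 35 at index 7 → [-13, -12, -9, 15, 11, 9, 12, 35] (no swap needed)
extract-min → returns -13:
  remove root -13; move last element 35 to root → [35, -12, -9, 15, 11, 9, 12]
  35 vs smaller child -12 at index 1, swap → [-12, 35, -9, 15, 11, 9, 12]
  35 vs smaller child 11 at index 4, swap → [-12, 11, -9, 15, 35, 9, 12]
insert 4:
  append 4 at index 7 → [-12, 11, -9, 15, 35, 9, 12, 4]
  4 < parent 15 at index 3, swap → [-12, 11, -9, 4, 35, 9, 12, 15]
  4 < parent 11 at index 1, swap → [-12, 4, -9, 11, 35, 9, 12, 15]
extract-min → returns -12:
  remove root -12; move last element 15 to root → [15, 4, -9, 11, 35, 9, 12]
  15 vs smaller child -9 at index 2, swap → [-9, 4, 15, 11, 35, 9, 12]
  15 vs smaller child 9 at index 5, swap → [-9, 4, 9, 11, 35, 15, 12]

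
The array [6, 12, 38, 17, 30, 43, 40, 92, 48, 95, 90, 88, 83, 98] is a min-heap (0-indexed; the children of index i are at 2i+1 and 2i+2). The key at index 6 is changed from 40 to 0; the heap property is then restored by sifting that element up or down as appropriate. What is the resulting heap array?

set index 6 from 40 to 0 → [6, 12, 38, 17, 30, 43, 0, 92, 48, 95, 90, 88, 83, 98]
0 < parent 38 at index 2, swap → [6, 12, 0, 17, 30, 43, 38, 92, 48, 95, 90, 88, 83, 98]
0 < parent 6 at index 0, swap → [0, 12, 6, 17, 30, 43, 38, 92, 48, 95, 90, 88, 83, 98]

[0, 12, 6, 17, 30, 43, 38, 92, 48, 95, 90, 88, 83, 98]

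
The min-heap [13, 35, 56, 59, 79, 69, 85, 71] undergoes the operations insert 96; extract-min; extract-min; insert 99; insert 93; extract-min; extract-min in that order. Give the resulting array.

insert 96:
  append 96 at index 8 → [13, 35, 56, 59, 79, 69, 85, 71, 96] (no swap needed)
extract-min → returns 13:
  remove root 13; move last element 96 to root → [96, 35, 56, 59, 79, 69, 85, 71]
  96 vs smaller child 35 at index 1, swap → [35, 96, 56, 59, 79, 69, 85, 71]
  96 vs smaller child 59 at index 3, swap → [35, 59, 56, 96, 79, 69, 85, 71]
  96 vs only child 71 at index 7, swap → [35, 59, 56, 71, 79, 69, 85, 96]
extract-min → returns 35:
  remove root 35; move last element 96 to root → [96, 59, 56, 71, 79, 69, 85]
  96 vs smaller child 56 at index 2, swap → [56, 59, 96, 71, 79, 69, 85]
  96 vs smaller child 69 at index 5, swap → [56, 59, 69, 71, 79, 96, 85]
insert 99:
  append 99 at index 7 → [56, 59, 69, 71, 79, 96, 85, 99] (no swap needed)
insert 93:
  append 93 at index 8 → [56, 59, 69, 71, 79, 96, 85, 99, 93] (no swap needed)
extract-min → returns 56:
  remove root 56; move last element 93 to root → [93, 59, 69, 71, 79, 96, 85, 99]
  93 vs smaller child 59 at index 1, swap → [59, 93, 69, 71, 79, 96, 85, 99]
  93 vs smaller child 71 at index 3, swap → [59, 71, 69, 93, 79, 96, 85, 99]
extract-min → returns 59:
  remove root 59; move last element 99 to root → [99, 71, 69, 93, 79, 96, 85]
  99 vs smaller child 69 at index 2, swap → [69, 71, 99, 93, 79, 96, 85]
  99 vs smaller child 85 at index 6, swap → [69, 71, 85, 93, 79, 96, 99]

[69, 71, 85, 93, 79, 96, 99]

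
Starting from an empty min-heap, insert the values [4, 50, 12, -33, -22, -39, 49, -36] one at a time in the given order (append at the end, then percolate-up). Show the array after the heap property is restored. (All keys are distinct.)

Insert 4:
  append 4 at index 0 → [4] (no swap needed)
Insert 50:
  append 50 at index 1 → [4, 50] (no swap needed)
Insert 12:
  append 12 at index 2 → [4, 50, 12] (no swap needed)
Insert -33:
  append -33 at index 3 → [4, 50, 12, -33]
  -33 < parent 50 at index 1, swap → [4, -33, 12, 50]
  -33 < parent 4 at index 0, swap → [-33, 4, 12, 50]
Insert -22:
  append -22 at index 4 → [-33, 4, 12, 50, -22]
  -22 < parent 4 at index 1, swap → [-33, -22, 12, 50, 4]
Insert -39:
  append -39 at index 5 → [-33, -22, 12, 50, 4, -39]
  -39 < parent 12 at index 2, swap → [-33, -22, -39, 50, 4, 12]
  -39 < parent -33 at index 0, swap → [-39, -22, -33, 50, 4, 12]
Insert 49:
  append 49 at index 6 → [-39, -22, -33, 50, 4, 12, 49] (no swap needed)
Insert -36:
  append -36 at index 7 → [-39, -22, -33, 50, 4, 12, 49, -36]
  -36 < parent 50 at index 3, swap → [-39, -22, -33, -36, 4, 12, 49, 50]
  -36 < parent -22 at index 1, swap → [-39, -36, -33, -22, 4, 12, 49, 50]

[-39, -36, -33, -22, 4, 12, 49, 50]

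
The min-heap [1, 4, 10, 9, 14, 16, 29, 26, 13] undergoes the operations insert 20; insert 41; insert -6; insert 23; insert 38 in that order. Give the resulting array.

insert 20:
  append 20 at index 9 → [1, 4, 10, 9, 14, 16, 29, 26, 13, 20] (no swap needed)
insert 41:
  append 41 at index 10 → [1, 4, 10, 9, 14, 16, 29, 26, 13, 20, 41] (no swap needed)
insert -6:
  append -6 at index 11 → [1, 4, 10, 9, 14, 16, 29, 26, 13, 20, 41, -6]
  -6 < parent 16 at index 5, swap → [1, 4, 10, 9, 14, -6, 29, 26, 13, 20, 41, 16]
  -6 < parent 10 at index 2, swap → [1, 4, -6, 9, 14, 10, 29, 26, 13, 20, 41, 16]
  -6 < parent 1 at index 0, swap → [-6, 4, 1, 9, 14, 10, 29, 26, 13, 20, 41, 16]
insert 23:
  append 23 at index 12 → [-6, 4, 1, 9, 14, 10, 29, 26, 13, 20, 41, 16, 23] (no swap needed)
insert 38:
  append 38 at index 13 → [-6, 4, 1, 9, 14, 10, 29, 26, 13, 20, 41, 16, 23, 38] (no swap needed)

[-6, 4, 1, 9, 14, 10, 29, 26, 13, 20, 41, 16, 23, 38]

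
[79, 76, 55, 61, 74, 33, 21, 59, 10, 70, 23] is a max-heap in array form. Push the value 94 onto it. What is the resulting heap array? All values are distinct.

append 94 at index 11 → [79, 76, 55, 61, 74, 33, 21, 59, 10, 70, 23, 94]
94 > parent 33 at index 5, swap → [79, 76, 55, 61, 74, 94, 21, 59, 10, 70, 23, 33]
94 > parent 55 at index 2, swap → [79, 76, 94, 61, 74, 55, 21, 59, 10, 70, 23, 33]
94 > parent 79 at index 0, swap → [94, 76, 79, 61, 74, 55, 21, 59, 10, 70, 23, 33]

[94, 76, 79, 61, 74, 55, 21, 59, 10, 70, 23, 33]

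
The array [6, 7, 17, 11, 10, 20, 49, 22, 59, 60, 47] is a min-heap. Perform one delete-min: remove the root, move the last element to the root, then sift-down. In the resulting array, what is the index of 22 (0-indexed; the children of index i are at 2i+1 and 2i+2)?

7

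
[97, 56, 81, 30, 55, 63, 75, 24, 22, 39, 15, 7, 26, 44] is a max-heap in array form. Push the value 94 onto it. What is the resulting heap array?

[97, 56, 94, 30, 55, 63, 81, 24, 22, 39, 15, 7, 26, 44, 75]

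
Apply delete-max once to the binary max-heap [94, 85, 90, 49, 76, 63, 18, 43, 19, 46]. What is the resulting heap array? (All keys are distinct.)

remove root 94; move last element 46 to root → [46, 85, 90, 49, 76, 63, 18, 43, 19]
46 vs larger child 90 at index 2, swap → [90, 85, 46, 49, 76, 63, 18, 43, 19]
46 vs larger child 63 at index 5, swap → [90, 85, 63, 49, 76, 46, 18, 43, 19]

[90, 85, 63, 49, 76, 46, 18, 43, 19]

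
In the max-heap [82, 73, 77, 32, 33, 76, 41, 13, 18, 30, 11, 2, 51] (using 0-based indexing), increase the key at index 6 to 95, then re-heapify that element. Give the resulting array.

[95, 73, 82, 32, 33, 76, 77, 13, 18, 30, 11, 2, 51]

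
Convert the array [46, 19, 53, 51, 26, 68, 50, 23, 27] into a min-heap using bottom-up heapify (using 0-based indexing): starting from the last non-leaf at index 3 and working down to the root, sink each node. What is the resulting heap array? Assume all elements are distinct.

sift down from index 3:
  51 vs smaller child 23 at index 7, swap → [46, 19, 53, 23, 26, 68, 50, 51, 27]
sift down from index 2:
  53 vs smaller child 50 at index 6, swap → [46, 19, 50, 23, 26, 68, 53, 51, 27]
sift down from index 1: already satisfies heap property
sift down from index 0:
  46 vs smaller child 19 at index 1, swap → [19, 46, 50, 23, 26, 68, 53, 51, 27]
  46 vs smaller child 23 at index 3, swap → [19, 23, 50, 46, 26, 68, 53, 51, 27]
  46 vs smaller child 27 at index 8, swap → [19, 23, 50, 27, 26, 68, 53, 51, 46]

[19, 23, 50, 27, 26, 68, 53, 51, 46]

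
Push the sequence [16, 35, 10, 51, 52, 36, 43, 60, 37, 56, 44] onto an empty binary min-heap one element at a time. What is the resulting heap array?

Insert 16:
  append 16 at index 0 → [16] (no swap needed)
Insert 35:
  append 35 at index 1 → [16, 35] (no swap needed)
Insert 10:
  append 10 at index 2 → [16, 35, 10]
  10 < parent 16 at index 0, swap → [10, 35, 16]
Insert 51:
  append 51 at index 3 → [10, 35, 16, 51] (no swap needed)
Insert 52:
  append 52 at index 4 → [10, 35, 16, 51, 52] (no swap needed)
Insert 36:
  append 36 at index 5 → [10, 35, 16, 51, 52, 36] (no swap needed)
Insert 43:
  append 43 at index 6 → [10, 35, 16, 51, 52, 36, 43] (no swap needed)
Insert 60:
  append 60 at index 7 → [10, 35, 16, 51, 52, 36, 43, 60] (no swap needed)
Insert 37:
  append 37 at index 8 → [10, 35, 16, 51, 52, 36, 43, 60, 37]
  37 < parent 51 at index 3, swap → [10, 35, 16, 37, 52, 36, 43, 60, 51]
Insert 56:
  append 56 at index 9 → [10, 35, 16, 37, 52, 36, 43, 60, 51, 56] (no swap needed)
Insert 44:
  append 44 at index 10 → [10, 35, 16, 37, 52, 36, 43, 60, 51, 56, 44]
  44 < parent 52 at index 4, swap → [10, 35, 16, 37, 44, 36, 43, 60, 51, 56, 52]

[10, 35, 16, 37, 44, 36, 43, 60, 51, 56, 52]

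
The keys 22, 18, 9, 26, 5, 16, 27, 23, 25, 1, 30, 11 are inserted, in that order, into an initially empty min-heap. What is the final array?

Insert 22:
  append 22 at index 0 → [22] (no swap needed)
Insert 18:
  append 18 at index 1 → [22, 18]
  18 < parent 22 at index 0, swap → [18, 22]
Insert 9:
  append 9 at index 2 → [18, 22, 9]
  9 < parent 18 at index 0, swap → [9, 22, 18]
Insert 26:
  append 26 at index 3 → [9, 22, 18, 26] (no swap needed)
Insert 5:
  append 5 at index 4 → [9, 22, 18, 26, 5]
  5 < parent 22 at index 1, swap → [9, 5, 18, 26, 22]
  5 < parent 9 at index 0, swap → [5, 9, 18, 26, 22]
Insert 16:
  append 16 at index 5 → [5, 9, 18, 26, 22, 16]
  16 < parent 18 at index 2, swap → [5, 9, 16, 26, 22, 18]
Insert 27:
  append 27 at index 6 → [5, 9, 16, 26, 22, 18, 27] (no swap needed)
Insert 23:
  append 23 at index 7 → [5, 9, 16, 26, 22, 18, 27, 23]
  23 < parent 26 at index 3, swap → [5, 9, 16, 23, 22, 18, 27, 26]
Insert 25:
  append 25 at index 8 → [5, 9, 16, 23, 22, 18, 27, 26, 25] (no swap needed)
Insert 1:
  append 1 at index 9 → [5, 9, 16, 23, 22, 18, 27, 26, 25, 1]
  1 < parent 22 at index 4, swap → [5, 9, 16, 23, 1, 18, 27, 26, 25, 22]
  1 < parent 9 at index 1, swap → [5, 1, 16, 23, 9, 18, 27, 26, 25, 22]
  1 < parent 5 at index 0, swap → [1, 5, 16, 23, 9, 18, 27, 26, 25, 22]
Insert 30:
  append 30 at index 10 → [1, 5, 16, 23, 9, 18, 27, 26, 25, 22, 30] (no swap needed)
Insert 11:
  append 11 at index 11 → [1, 5, 16, 23, 9, 18, 27, 26, 25, 22, 30, 11]
  11 < parent 18 at index 5, swap → [1, 5, 16, 23, 9, 11, 27, 26, 25, 22, 30, 18]
  11 < parent 16 at index 2, swap → [1, 5, 11, 23, 9, 16, 27, 26, 25, 22, 30, 18]

[1, 5, 11, 23, 9, 16, 27, 26, 25, 22, 30, 18]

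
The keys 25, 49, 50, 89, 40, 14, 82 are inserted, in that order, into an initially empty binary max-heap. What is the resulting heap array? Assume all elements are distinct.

[89, 50, 82, 25, 40, 14, 49]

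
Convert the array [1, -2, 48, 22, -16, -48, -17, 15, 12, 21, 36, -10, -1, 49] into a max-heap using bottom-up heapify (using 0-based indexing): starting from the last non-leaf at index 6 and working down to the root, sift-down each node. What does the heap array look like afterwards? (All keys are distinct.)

[49, 36, 48, 22, 21, -1, 1, 15, 12, -2, -16, -10, -48, -17]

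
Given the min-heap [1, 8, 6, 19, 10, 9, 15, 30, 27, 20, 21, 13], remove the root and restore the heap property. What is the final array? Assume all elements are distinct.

[6, 8, 9, 19, 10, 13, 15, 30, 27, 20, 21]

remove root 1; move last element 13 to root → [13, 8, 6, 19, 10, 9, 15, 30, 27, 20, 21]
13 vs smaller child 6 at index 2, swap → [6, 8, 13, 19, 10, 9, 15, 30, 27, 20, 21]
13 vs smaller child 9 at index 5, swap → [6, 8, 9, 19, 10, 13, 15, 30, 27, 20, 21]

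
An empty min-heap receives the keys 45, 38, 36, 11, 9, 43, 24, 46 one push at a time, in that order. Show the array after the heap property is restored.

Insert 45:
  append 45 at index 0 → [45] (no swap needed)
Insert 38:
  append 38 at index 1 → [45, 38]
  38 < parent 45 at index 0, swap → [38, 45]
Insert 36:
  append 36 at index 2 → [38, 45, 36]
  36 < parent 38 at index 0, swap → [36, 45, 38]
Insert 11:
  append 11 at index 3 → [36, 45, 38, 11]
  11 < parent 45 at index 1, swap → [36, 11, 38, 45]
  11 < parent 36 at index 0, swap → [11, 36, 38, 45]
Insert 9:
  append 9 at index 4 → [11, 36, 38, 45, 9]
  9 < parent 36 at index 1, swap → [11, 9, 38, 45, 36]
  9 < parent 11 at index 0, swap → [9, 11, 38, 45, 36]
Insert 43:
  append 43 at index 5 → [9, 11, 38, 45, 36, 43] (no swap needed)
Insert 24:
  append 24 at index 6 → [9, 11, 38, 45, 36, 43, 24]
  24 < parent 38 at index 2, swap → [9, 11, 24, 45, 36, 43, 38]
Insert 46:
  append 46 at index 7 → [9, 11, 24, 45, 36, 43, 38, 46] (no swap needed)

[9, 11, 24, 45, 36, 43, 38, 46]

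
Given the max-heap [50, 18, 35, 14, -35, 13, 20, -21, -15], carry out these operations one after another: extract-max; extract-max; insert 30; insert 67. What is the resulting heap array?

[67, 30, 13, 20, -35, -21, -15, 14, 18]

extract-max → returns 50:
  remove root 50; move last element -15 to root → [-15, 18, 35, 14, -35, 13, 20, -21]
  -15 vs larger child 35 at index 2, swap → [35, 18, -15, 14, -35, 13, 20, -21]
  -15 vs larger child 20 at index 6, swap → [35, 18, 20, 14, -35, 13, -15, -21]
extract-max → returns 35:
  remove root 35; move last element -21 to root → [-21, 18, 20, 14, -35, 13, -15]
  -21 vs larger child 20 at index 2, swap → [20, 18, -21, 14, -35, 13, -15]
  -21 vs larger child 13 at index 5, swap → [20, 18, 13, 14, -35, -21, -15]
insert 30:
  append 30 at index 7 → [20, 18, 13, 14, -35, -21, -15, 30]
  30 > parent 14 at index 3, swap → [20, 18, 13, 30, -35, -21, -15, 14]
  30 > parent 18 at index 1, swap → [20, 30, 13, 18, -35, -21, -15, 14]
  30 > parent 20 at index 0, swap → [30, 20, 13, 18, -35, -21, -15, 14]
insert 67:
  append 67 at index 8 → [30, 20, 13, 18, -35, -21, -15, 14, 67]
  67 > parent 18 at index 3, swap → [30, 20, 13, 67, -35, -21, -15, 14, 18]
  67 > parent 20 at index 1, swap → [30, 67, 13, 20, -35, -21, -15, 14, 18]
  67 > parent 30 at index 0, swap → [67, 30, 13, 20, -35, -21, -15, 14, 18]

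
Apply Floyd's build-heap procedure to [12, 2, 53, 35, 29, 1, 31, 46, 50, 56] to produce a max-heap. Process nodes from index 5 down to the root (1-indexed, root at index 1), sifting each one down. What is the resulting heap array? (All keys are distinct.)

[56, 50, 53, 46, 29, 1, 31, 12, 35, 2]

sift down from index 5:
  29 vs only child 56 at index 10, swap → [12, 2, 53, 35, 56, 1, 31, 46, 50, 29]
sift down from index 4:
  35 vs larger child 50 at index 9, swap → [12, 2, 53, 50, 56, 1, 31, 46, 35, 29]
sift down from index 3: already satisfies heap property
sift down from index 2:
  2 vs larger child 56 at index 5, swap → [12, 56, 53, 50, 2, 1, 31, 46, 35, 29]
  2 vs only child 29 at index 10, swap → [12, 56, 53, 50, 29, 1, 31, 46, 35, 2]
sift down from index 1:
  12 vs larger child 56 at index 2, swap → [56, 12, 53, 50, 29, 1, 31, 46, 35, 2]
  12 vs larger child 50 at index 4, swap → [56, 50, 53, 12, 29, 1, 31, 46, 35, 2]
  12 vs larger child 46 at index 8, swap → [56, 50, 53, 46, 29, 1, 31, 12, 35, 2]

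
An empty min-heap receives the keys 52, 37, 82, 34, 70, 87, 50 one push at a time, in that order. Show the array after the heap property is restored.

[34, 37, 50, 52, 70, 87, 82]

Insert 52:
  append 52 at index 0 → [52] (no swap needed)
Insert 37:
  append 37 at index 1 → [52, 37]
  37 < parent 52 at index 0, swap → [37, 52]
Insert 82:
  append 82 at index 2 → [37, 52, 82] (no swap needed)
Insert 34:
  append 34 at index 3 → [37, 52, 82, 34]
  34 < parent 52 at index 1, swap → [37, 34, 82, 52]
  34 < parent 37 at index 0, swap → [34, 37, 82, 52]
Insert 70:
  append 70 at index 4 → [34, 37, 82, 52, 70] (no swap needed)
Insert 87:
  append 87 at index 5 → [34, 37, 82, 52, 70, 87] (no swap needed)
Insert 50:
  append 50 at index 6 → [34, 37, 82, 52, 70, 87, 50]
  50 < parent 82 at index 2, swap → [34, 37, 50, 52, 70, 87, 82]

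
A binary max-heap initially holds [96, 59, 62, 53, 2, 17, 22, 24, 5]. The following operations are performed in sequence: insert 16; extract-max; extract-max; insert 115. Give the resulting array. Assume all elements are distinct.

[115, 59, 22, 53, 16, 17, 2, 5, 24]

insert 16:
  append 16 at index 9 → [96, 59, 62, 53, 2, 17, 22, 24, 5, 16]
  16 > parent 2 at index 4, swap → [96, 59, 62, 53, 16, 17, 22, 24, 5, 2]
extract-max → returns 96:
  remove root 96; move last element 2 to root → [2, 59, 62, 53, 16, 17, 22, 24, 5]
  2 vs larger child 62 at index 2, swap → [62, 59, 2, 53, 16, 17, 22, 24, 5]
  2 vs larger child 22 at index 6, swap → [62, 59, 22, 53, 16, 17, 2, 24, 5]
extract-max → returns 62:
  remove root 62; move last element 5 to root → [5, 59, 22, 53, 16, 17, 2, 24]
  5 vs larger child 59 at index 1, swap → [59, 5, 22, 53, 16, 17, 2, 24]
  5 vs larger child 53 at index 3, swap → [59, 53, 22, 5, 16, 17, 2, 24]
  5 vs only child 24 at index 7, swap → [59, 53, 22, 24, 16, 17, 2, 5]
insert 115:
  append 115 at index 8 → [59, 53, 22, 24, 16, 17, 2, 5, 115]
  115 > parent 24 at index 3, swap → [59, 53, 22, 115, 16, 17, 2, 5, 24]
  115 > parent 53 at index 1, swap → [59, 115, 22, 53, 16, 17, 2, 5, 24]
  115 > parent 59 at index 0, swap → [115, 59, 22, 53, 16, 17, 2, 5, 24]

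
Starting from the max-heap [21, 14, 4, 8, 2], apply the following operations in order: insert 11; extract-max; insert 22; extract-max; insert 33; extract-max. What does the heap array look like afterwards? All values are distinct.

insert 11:
  append 11 at index 5 → [21, 14, 4, 8, 2, 11]
  11 > parent 4 at index 2, swap → [21, 14, 11, 8, 2, 4]
extract-max → returns 21:
  remove root 21; move last element 4 to root → [4, 14, 11, 8, 2]
  4 vs larger child 14 at index 1, swap → [14, 4, 11, 8, 2]
  4 vs larger child 8 at index 3, swap → [14, 8, 11, 4, 2]
insert 22:
  append 22 at index 5 → [14, 8, 11, 4, 2, 22]
  22 > parent 11 at index 2, swap → [14, 8, 22, 4, 2, 11]
  22 > parent 14 at index 0, swap → [22, 8, 14, 4, 2, 11]
extract-max → returns 22:
  remove root 22; move last element 11 to root → [11, 8, 14, 4, 2]
  11 vs larger child 14 at index 2, swap → [14, 8, 11, 4, 2]
insert 33:
  append 33 at index 5 → [14, 8, 11, 4, 2, 33]
  33 > parent 11 at index 2, swap → [14, 8, 33, 4, 2, 11]
  33 > parent 14 at index 0, swap → [33, 8, 14, 4, 2, 11]
extract-max → returns 33:
  remove root 33; move last element 11 to root → [11, 8, 14, 4, 2]
  11 vs larger child 14 at index 2, swap → [14, 8, 11, 4, 2]

[14, 8, 11, 4, 2]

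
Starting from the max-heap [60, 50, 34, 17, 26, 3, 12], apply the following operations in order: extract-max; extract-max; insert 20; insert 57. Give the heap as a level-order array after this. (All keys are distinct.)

[57, 26, 34, 17, 12, 3, 20]

extract-max → returns 60:
  remove root 60; move last element 12 to root → [12, 50, 34, 17, 26, 3]
  12 vs larger child 50 at index 1, swap → [50, 12, 34, 17, 26, 3]
  12 vs larger child 26 at index 4, swap → [50, 26, 34, 17, 12, 3]
extract-max → returns 50:
  remove root 50; move last element 3 to root → [3, 26, 34, 17, 12]
  3 vs larger child 34 at index 2, swap → [34, 26, 3, 17, 12]
insert 20:
  append 20 at index 5 → [34, 26, 3, 17, 12, 20]
  20 > parent 3 at index 2, swap → [34, 26, 20, 17, 12, 3]
insert 57:
  append 57 at index 6 → [34, 26, 20, 17, 12, 3, 57]
  57 > parent 20 at index 2, swap → [34, 26, 57, 17, 12, 3, 20]
  57 > parent 34 at index 0, swap → [57, 26, 34, 17, 12, 3, 20]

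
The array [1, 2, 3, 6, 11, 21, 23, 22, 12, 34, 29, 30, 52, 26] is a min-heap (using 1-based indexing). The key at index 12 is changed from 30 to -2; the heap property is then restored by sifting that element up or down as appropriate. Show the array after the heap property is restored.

set index 12 from 30 to -2 → [1, 2, 3, 6, 11, 21, 23, 22, 12, 34, 29, -2, 52, 26]
-2 < parent 21 at index 6, swap → [1, 2, 3, 6, 11, -2, 23, 22, 12, 34, 29, 21, 52, 26]
-2 < parent 3 at index 3, swap → [1, 2, -2, 6, 11, 3, 23, 22, 12, 34, 29, 21, 52, 26]
-2 < parent 1 at index 1, swap → [-2, 2, 1, 6, 11, 3, 23, 22, 12, 34, 29, 21, 52, 26]

[-2, 2, 1, 6, 11, 3, 23, 22, 12, 34, 29, 21, 52, 26]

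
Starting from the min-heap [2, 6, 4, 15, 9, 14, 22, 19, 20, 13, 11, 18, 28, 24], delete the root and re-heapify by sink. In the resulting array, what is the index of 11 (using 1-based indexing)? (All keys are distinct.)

remove root 2; move last element 24 to root → [24, 6, 4, 15, 9, 14, 22, 19, 20, 13, 11, 18, 28]
24 vs smaller child 4 at index 3, swap → [4, 6, 24, 15, 9, 14, 22, 19, 20, 13, 11, 18, 28]
24 vs smaller child 14 at index 6, swap → [4, 6, 14, 15, 9, 24, 22, 19, 20, 13, 11, 18, 28]
24 vs smaller child 18 at index 12, swap → [4, 6, 14, 15, 9, 18, 22, 19, 20, 13, 11, 24, 28]
resulting array: [4, 6, 14, 15, 9, 18, 22, 19, 20, 13, 11, 24, 28]

11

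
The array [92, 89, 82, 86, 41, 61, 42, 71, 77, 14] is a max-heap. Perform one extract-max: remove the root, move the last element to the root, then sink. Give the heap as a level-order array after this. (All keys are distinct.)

remove root 92; move last element 14 to root → [14, 89, 82, 86, 41, 61, 42, 71, 77]
14 vs larger child 89 at index 1, swap → [89, 14, 82, 86, 41, 61, 42, 71, 77]
14 vs larger child 86 at index 3, swap → [89, 86, 82, 14, 41, 61, 42, 71, 77]
14 vs larger child 77 at index 8, swap → [89, 86, 82, 77, 41, 61, 42, 71, 14]

[89, 86, 82, 77, 41, 61, 42, 71, 14]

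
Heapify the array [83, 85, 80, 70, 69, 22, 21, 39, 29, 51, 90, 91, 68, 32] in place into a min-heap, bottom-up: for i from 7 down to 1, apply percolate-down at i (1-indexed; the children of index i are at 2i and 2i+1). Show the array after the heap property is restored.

[21, 29, 22, 39, 51, 68, 32, 85, 70, 69, 90, 91, 83, 80]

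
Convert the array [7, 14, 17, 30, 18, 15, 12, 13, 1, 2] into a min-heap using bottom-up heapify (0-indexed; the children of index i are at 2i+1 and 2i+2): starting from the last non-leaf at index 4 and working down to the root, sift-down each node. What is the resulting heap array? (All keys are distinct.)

[1, 2, 12, 13, 7, 15, 17, 14, 30, 18]

sift down from index 4:
  18 vs only child 2 at index 9, swap → [7, 14, 17, 30, 2, 15, 12, 13, 1, 18]
sift down from index 3:
  30 vs smaller child 1 at index 8, swap → [7, 14, 17, 1, 2, 15, 12, 13, 30, 18]
sift down from index 2:
  17 vs smaller child 12 at index 6, swap → [7, 14, 12, 1, 2, 15, 17, 13, 30, 18]
sift down from index 1:
  14 vs smaller child 1 at index 3, swap → [7, 1, 12, 14, 2, 15, 17, 13, 30, 18]
  14 vs smaller child 13 at index 7, swap → [7, 1, 12, 13, 2, 15, 17, 14, 30, 18]
sift down from index 0:
  7 vs smaller child 1 at index 1, swap → [1, 7, 12, 13, 2, 15, 17, 14, 30, 18]
  7 vs smaller child 2 at index 4, swap → [1, 2, 12, 13, 7, 15, 17, 14, 30, 18]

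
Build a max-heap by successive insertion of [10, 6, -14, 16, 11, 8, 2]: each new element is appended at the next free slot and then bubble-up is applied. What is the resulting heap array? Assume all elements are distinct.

[16, 11, 8, 6, 10, -14, 2]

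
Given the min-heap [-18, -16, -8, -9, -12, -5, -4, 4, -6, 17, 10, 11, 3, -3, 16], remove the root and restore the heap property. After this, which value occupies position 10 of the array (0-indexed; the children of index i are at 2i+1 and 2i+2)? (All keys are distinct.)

remove root -18; move last element 16 to root → [16, -16, -8, -9, -12, -5, -4, 4, -6, 17, 10, 11, 3, -3]
16 vs smaller child -16 at index 1, swap → [-16, 16, -8, -9, -12, -5, -4, 4, -6, 17, 10, 11, 3, -3]
16 vs smaller child -12 at index 4, swap → [-16, -12, -8, -9, 16, -5, -4, 4, -6, 17, 10, 11, 3, -3]
16 vs smaller child 10 at index 10, swap → [-16, -12, -8, -9, 10, -5, -4, 4, -6, 17, 16, 11, 3, -3]
resulting array: [-16, -12, -8, -9, 10, -5, -4, 4, -6, 17, 16, 11, 3, -3]

16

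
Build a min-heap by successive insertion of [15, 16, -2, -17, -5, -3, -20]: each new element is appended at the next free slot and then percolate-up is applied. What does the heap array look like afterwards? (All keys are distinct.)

[-20, -5, -17, 16, -2, 15, -3]

Insert 15:
  append 15 at index 0 → [15] (no swap needed)
Insert 16:
  append 16 at index 1 → [15, 16] (no swap needed)
Insert -2:
  append -2 at index 2 → [15, 16, -2]
  -2 < parent 15 at index 0, swap → [-2, 16, 15]
Insert -17:
  append -17 at index 3 → [-2, 16, 15, -17]
  -17 < parent 16 at index 1, swap → [-2, -17, 15, 16]
  -17 < parent -2 at index 0, swap → [-17, -2, 15, 16]
Insert -5:
  append -5 at index 4 → [-17, -2, 15, 16, -5]
  -5 < parent -2 at index 1, swap → [-17, -5, 15, 16, -2]
Insert -3:
  append -3 at index 5 → [-17, -5, 15, 16, -2, -3]
  -3 < parent 15 at index 2, swap → [-17, -5, -3, 16, -2, 15]
Insert -20:
  append -20 at index 6 → [-17, -5, -3, 16, -2, 15, -20]
  -20 < parent -3 at index 2, swap → [-17, -5, -20, 16, -2, 15, -3]
  -20 < parent -17 at index 0, swap → [-20, -5, -17, 16, -2, 15, -3]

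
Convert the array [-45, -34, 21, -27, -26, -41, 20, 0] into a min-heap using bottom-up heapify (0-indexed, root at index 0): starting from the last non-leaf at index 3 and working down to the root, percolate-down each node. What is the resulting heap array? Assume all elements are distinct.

sift down from index 3: already satisfies heap property
sift down from index 2:
  21 vs smaller child -41 at index 5, swap → [-45, -34, -41, -27, -26, 21, 20, 0]
sift down from index 1: already satisfies heap property
sift down from index 0: already satisfies heap property

[-45, -34, -41, -27, -26, 21, 20, 0]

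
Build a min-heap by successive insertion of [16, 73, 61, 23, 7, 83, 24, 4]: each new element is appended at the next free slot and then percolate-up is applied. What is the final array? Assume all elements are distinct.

Insert 16:
  append 16 at index 0 → [16] (no swap needed)
Insert 73:
  append 73 at index 1 → [16, 73] (no swap needed)
Insert 61:
  append 61 at index 2 → [16, 73, 61] (no swap needed)
Insert 23:
  append 23 at index 3 → [16, 73, 61, 23]
  23 < parent 73 at index 1, swap → [16, 23, 61, 73]
Insert 7:
  append 7 at index 4 → [16, 23, 61, 73, 7]
  7 < parent 23 at index 1, swap → [16, 7, 61, 73, 23]
  7 < parent 16 at index 0, swap → [7, 16, 61, 73, 23]
Insert 83:
  append 83 at index 5 → [7, 16, 61, 73, 23, 83] (no swap needed)
Insert 24:
  append 24 at index 6 → [7, 16, 61, 73, 23, 83, 24]
  24 < parent 61 at index 2, swap → [7, 16, 24, 73, 23, 83, 61]
Insert 4:
  append 4 at index 7 → [7, 16, 24, 73, 23, 83, 61, 4]
  4 < parent 73 at index 3, swap → [7, 16, 24, 4, 23, 83, 61, 73]
  4 < parent 16 at index 1, swap → [7, 4, 24, 16, 23, 83, 61, 73]
  4 < parent 7 at index 0, swap → [4, 7, 24, 16, 23, 83, 61, 73]

[4, 7, 24, 16, 23, 83, 61, 73]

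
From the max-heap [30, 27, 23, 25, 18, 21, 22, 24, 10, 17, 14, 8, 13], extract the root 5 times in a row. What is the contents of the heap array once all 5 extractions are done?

extract-max #1 returns 30:
  remove root 30; move last element 13 to root → [13, 27, 23, 25, 18, 21, 22, 24, 10, 17, 14, 8]
  13 vs larger child 27 at index 1, swap → [27, 13, 23, 25, 18, 21, 22, 24, 10, 17, 14, 8]
  13 vs larger child 25 at index 3, swap → [27, 25, 23, 13, 18, 21, 22, 24, 10, 17, 14, 8]
  13 vs larger child 24 at index 7, swap → [27, 25, 23, 24, 18, 21, 22, 13, 10, 17, 14, 8]
extract-max #2 returns 27:
  remove root 27; move last element 8 to root → [8, 25, 23, 24, 18, 21, 22, 13, 10, 17, 14]
  8 vs larger child 25 at index 1, swap → [25, 8, 23, 24, 18, 21, 22, 13, 10, 17, 14]
  8 vs larger child 24 at index 3, swap → [25, 24, 23, 8, 18, 21, 22, 13, 10, 17, 14]
  8 vs larger child 13 at index 7, swap → [25, 24, 23, 13, 18, 21, 22, 8, 10, 17, 14]
extract-max #3 returns 25:
  remove root 25; move last element 14 to root → [14, 24, 23, 13, 18, 21, 22, 8, 10, 17]
  14 vs larger child 24 at index 1, swap → [24, 14, 23, 13, 18, 21, 22, 8, 10, 17]
  14 vs larger child 18 at index 4, swap → [24, 18, 23, 13, 14, 21, 22, 8, 10, 17]
  14 vs only child 17 at index 9, swap → [24, 18, 23, 13, 17, 21, 22, 8, 10, 14]
extract-max #4 returns 24:
  remove root 24; move last element 14 to root → [14, 18, 23, 13, 17, 21, 22, 8, 10]
  14 vs larger child 23 at index 2, swap → [23, 18, 14, 13, 17, 21, 22, 8, 10]
  14 vs larger child 22 at index 6, swap → [23, 18, 22, 13, 17, 21, 14, 8, 10]
extract-max #5 returns 23:
  remove root 23; move last element 10 to root → [10, 18, 22, 13, 17, 21, 14, 8]
  10 vs larger child 22 at index 2, swap → [22, 18, 10, 13, 17, 21, 14, 8]
  10 vs larger child 21 at index 5, swap → [22, 18, 21, 13, 17, 10, 14, 8]

[22, 18, 21, 13, 17, 10, 14, 8]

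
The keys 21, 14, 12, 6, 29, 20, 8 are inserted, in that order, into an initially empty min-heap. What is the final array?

[6, 12, 8, 21, 29, 20, 14]

Insert 21:
  append 21 at index 0 → [21] (no swap needed)
Insert 14:
  append 14 at index 1 → [21, 14]
  14 < parent 21 at index 0, swap → [14, 21]
Insert 12:
  append 12 at index 2 → [14, 21, 12]
  12 < parent 14 at index 0, swap → [12, 21, 14]
Insert 6:
  append 6 at index 3 → [12, 21, 14, 6]
  6 < parent 21 at index 1, swap → [12, 6, 14, 21]
  6 < parent 12 at index 0, swap → [6, 12, 14, 21]
Insert 29:
  append 29 at index 4 → [6, 12, 14, 21, 29] (no swap needed)
Insert 20:
  append 20 at index 5 → [6, 12, 14, 21, 29, 20] (no swap needed)
Insert 8:
  append 8 at index 6 → [6, 12, 14, 21, 29, 20, 8]
  8 < parent 14 at index 2, swap → [6, 12, 8, 21, 29, 20, 14]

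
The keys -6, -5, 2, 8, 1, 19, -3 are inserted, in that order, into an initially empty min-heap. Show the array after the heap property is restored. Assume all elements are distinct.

[-6, -5, -3, 8, 1, 19, 2]

Insert -6:
  append -6 at index 0 → [-6] (no swap needed)
Insert -5:
  append -5 at index 1 → [-6, -5] (no swap needed)
Insert 2:
  append 2 at index 2 → [-6, -5, 2] (no swap needed)
Insert 8:
  append 8 at index 3 → [-6, -5, 2, 8] (no swap needed)
Insert 1:
  append 1 at index 4 → [-6, -5, 2, 8, 1] (no swap needed)
Insert 19:
  append 19 at index 5 → [-6, -5, 2, 8, 1, 19] (no swap needed)
Insert -3:
  append -3 at index 6 → [-6, -5, 2, 8, 1, 19, -3]
  -3 < parent 2 at index 2, swap → [-6, -5, -3, 8, 1, 19, 2]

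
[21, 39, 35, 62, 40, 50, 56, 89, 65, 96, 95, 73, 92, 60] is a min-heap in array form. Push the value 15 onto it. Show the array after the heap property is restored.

[15, 39, 21, 62, 40, 50, 35, 89, 65, 96, 95, 73, 92, 60, 56]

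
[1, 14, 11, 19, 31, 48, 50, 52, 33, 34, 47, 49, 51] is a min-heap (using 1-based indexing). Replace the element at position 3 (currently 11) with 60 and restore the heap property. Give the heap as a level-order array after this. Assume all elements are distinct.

set index 3 from 11 to 60 → [1, 14, 60, 19, 31, 48, 50, 52, 33, 34, 47, 49, 51]
60 vs smaller child 48 at index 6, swap → [1, 14, 48, 19, 31, 60, 50, 52, 33, 34, 47, 49, 51]
60 vs smaller child 49 at index 12, swap → [1, 14, 48, 19, 31, 49, 50, 52, 33, 34, 47, 60, 51]

[1, 14, 48, 19, 31, 49, 50, 52, 33, 34, 47, 60, 51]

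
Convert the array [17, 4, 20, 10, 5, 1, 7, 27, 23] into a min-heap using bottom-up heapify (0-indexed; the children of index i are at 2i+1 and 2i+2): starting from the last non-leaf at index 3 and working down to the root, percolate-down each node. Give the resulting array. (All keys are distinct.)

[1, 4, 7, 10, 5, 20, 17, 27, 23]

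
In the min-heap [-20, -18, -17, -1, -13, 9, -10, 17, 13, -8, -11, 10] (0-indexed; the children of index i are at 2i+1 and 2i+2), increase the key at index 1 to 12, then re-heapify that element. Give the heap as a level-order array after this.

[-20, -13, -17, -1, -11, 9, -10, 17, 13, -8, 12, 10]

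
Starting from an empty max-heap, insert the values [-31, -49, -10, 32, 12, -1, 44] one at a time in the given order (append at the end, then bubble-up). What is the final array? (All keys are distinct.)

Insert -31:
  append -31 at index 0 → [-31] (no swap needed)
Insert -49:
  append -49 at index 1 → [-31, -49] (no swap needed)
Insert -10:
  append -10 at index 2 → [-31, -49, -10]
  -10 > parent -31 at index 0, swap → [-10, -49, -31]
Insert 32:
  append 32 at index 3 → [-10, -49, -31, 32]
  32 > parent -49 at index 1, swap → [-10, 32, -31, -49]
  32 > parent -10 at index 0, swap → [32, -10, -31, -49]
Insert 12:
  append 12 at index 4 → [32, -10, -31, -49, 12]
  12 > parent -10 at index 1, swap → [32, 12, -31, -49, -10]
Insert -1:
  append -1 at index 5 → [32, 12, -31, -49, -10, -1]
  -1 > parent -31 at index 2, swap → [32, 12, -1, -49, -10, -31]
Insert 44:
  append 44 at index 6 → [32, 12, -1, -49, -10, -31, 44]
  44 > parent -1 at index 2, swap → [32, 12, 44, -49, -10, -31, -1]
  44 > parent 32 at index 0, swap → [44, 12, 32, -49, -10, -31, -1]

[44, 12, 32, -49, -10, -31, -1]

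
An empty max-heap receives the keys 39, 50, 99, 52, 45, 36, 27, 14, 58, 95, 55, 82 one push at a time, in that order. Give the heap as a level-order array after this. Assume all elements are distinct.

Insert 39:
  append 39 at index 0 → [39] (no swap needed)
Insert 50:
  append 50 at index 1 → [39, 50]
  50 > parent 39 at index 0, swap → [50, 39]
Insert 99:
  append 99 at index 2 → [50, 39, 99]
  99 > parent 50 at index 0, swap → [99, 39, 50]
Insert 52:
  append 52 at index 3 → [99, 39, 50, 52]
  52 > parent 39 at index 1, swap → [99, 52, 50, 39]
Insert 45:
  append 45 at index 4 → [99, 52, 50, 39, 45] (no swap needed)
Insert 36:
  append 36 at index 5 → [99, 52, 50, 39, 45, 36] (no swap needed)
Insert 27:
  append 27 at index 6 → [99, 52, 50, 39, 45, 36, 27] (no swap needed)
Insert 14:
  append 14 at index 7 → [99, 52, 50, 39, 45, 36, 27, 14] (no swap needed)
Insert 58:
  append 58 at index 8 → [99, 52, 50, 39, 45, 36, 27, 14, 58]
  58 > parent 39 at index 3, swap → [99, 52, 50, 58, 45, 36, 27, 14, 39]
  58 > parent 52 at index 1, swap → [99, 58, 50, 52, 45, 36, 27, 14, 39]
Insert 95:
  append 95 at index 9 → [99, 58, 50, 52, 45, 36, 27, 14, 39, 95]
  95 > parent 45 at index 4, swap → [99, 58, 50, 52, 95, 36, 27, 14, 39, 45]
  95 > parent 58 at index 1, swap → [99, 95, 50, 52, 58, 36, 27, 14, 39, 45]
Insert 55:
  append 55 at index 10 → [99, 95, 50, 52, 58, 36, 27, 14, 39, 45, 55] (no swap needed)
Insert 82:
  append 82 at index 11 → [99, 95, 50, 52, 58, 36, 27, 14, 39, 45, 55, 82]
  82 > parent 36 at index 5, swap → [99, 95, 50, 52, 58, 82, 27, 14, 39, 45, 55, 36]
  82 > parent 50 at index 2, swap → [99, 95, 82, 52, 58, 50, 27, 14, 39, 45, 55, 36]

[99, 95, 82, 52, 58, 50, 27, 14, 39, 45, 55, 36]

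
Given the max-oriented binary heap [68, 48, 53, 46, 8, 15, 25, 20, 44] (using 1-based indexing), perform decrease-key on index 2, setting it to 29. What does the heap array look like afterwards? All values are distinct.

[68, 46, 53, 44, 8, 15, 25, 20, 29]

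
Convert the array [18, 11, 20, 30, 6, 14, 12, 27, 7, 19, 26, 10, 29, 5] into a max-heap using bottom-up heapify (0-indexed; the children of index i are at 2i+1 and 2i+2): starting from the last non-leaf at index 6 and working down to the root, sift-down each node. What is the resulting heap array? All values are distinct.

[30, 27, 29, 18, 26, 20, 12, 11, 7, 19, 6, 10, 14, 5]

sift down from index 6: already satisfies heap property
sift down from index 5:
  14 vs larger child 29 at index 12, swap → [18, 11, 20, 30, 6, 29, 12, 27, 7, 19, 26, 10, 14, 5]
sift down from index 4:
  6 vs larger child 26 at index 10, swap → [18, 11, 20, 30, 26, 29, 12, 27, 7, 19, 6, 10, 14, 5]
sift down from index 3: already satisfies heap property
sift down from index 2:
  20 vs larger child 29 at index 5, swap → [18, 11, 29, 30, 26, 20, 12, 27, 7, 19, 6, 10, 14, 5]
sift down from index 1:
  11 vs larger child 30 at index 3, swap → [18, 30, 29, 11, 26, 20, 12, 27, 7, 19, 6, 10, 14, 5]
  11 vs larger child 27 at index 7, swap → [18, 30, 29, 27, 26, 20, 12, 11, 7, 19, 6, 10, 14, 5]
sift down from index 0:
  18 vs larger child 30 at index 1, swap → [30, 18, 29, 27, 26, 20, 12, 11, 7, 19, 6, 10, 14, 5]
  18 vs larger child 27 at index 3, swap → [30, 27, 29, 18, 26, 20, 12, 11, 7, 19, 6, 10, 14, 5]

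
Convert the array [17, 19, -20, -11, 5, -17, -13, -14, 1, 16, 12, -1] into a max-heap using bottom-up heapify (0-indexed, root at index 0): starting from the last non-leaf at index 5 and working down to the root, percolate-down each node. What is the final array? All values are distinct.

sift down from index 5:
  -17 vs only child -1 at index 11, swap → [17, 19, -20, -11, 5, -1, -13, -14, 1, 16, 12, -17]
sift down from index 4:
  5 vs larger child 16 at index 9, swap → [17, 19, -20, -11, 16, -1, -13, -14, 1, 5, 12, -17]
sift down from index 3:
  -11 vs larger child 1 at index 8, swap → [17, 19, -20, 1, 16, -1, -13, -14, -11, 5, 12, -17]
sift down from index 2:
  -20 vs larger child -1 at index 5, swap → [17, 19, -1, 1, 16, -20, -13, -14, -11, 5, 12, -17]
  -20 vs only child -17 at index 11, swap → [17, 19, -1, 1, 16, -17, -13, -14, -11, 5, 12, -20]
sift down from index 1: already satisfies heap property
sift down from index 0:
  17 vs larger child 19 at index 1, swap → [19, 17, -1, 1, 16, -17, -13, -14, -11, 5, 12, -20]

[19, 17, -1, 1, 16, -17, -13, -14, -11, 5, 12, -20]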